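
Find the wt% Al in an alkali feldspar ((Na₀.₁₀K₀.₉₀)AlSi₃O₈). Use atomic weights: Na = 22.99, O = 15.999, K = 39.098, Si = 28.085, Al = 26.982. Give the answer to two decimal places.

9.75 wt%

Molar mass of (Na₀.₁₀K₀.₉₀)AlSi₃O₈: 0.10×22.99 + 0.90×39.098 + 1×26.982 + 3×28.085 + 8×15.999 = 276.716 g/mol.
Mass of Al per formula unit: 1 × 26.982 = 26.982 g.
Weight fraction Al = 26.982 / 276.716 = 0.0975.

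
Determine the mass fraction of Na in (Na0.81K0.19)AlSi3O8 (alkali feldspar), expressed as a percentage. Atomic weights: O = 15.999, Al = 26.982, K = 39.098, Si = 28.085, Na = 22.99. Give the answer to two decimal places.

Molar mass of (Na0.81K0.19)AlSi3O8: 0.81*22.99 + 0.19*39.098 + 1*26.982 + 3*28.085 + 8*15.999 = 265.280 g/mol.
Mass of Na per formula unit: 0.81 × 22.99 = 18.622 g.
Weight fraction Na = 18.622 / 265.280 = 0.0702.

7.02 wt%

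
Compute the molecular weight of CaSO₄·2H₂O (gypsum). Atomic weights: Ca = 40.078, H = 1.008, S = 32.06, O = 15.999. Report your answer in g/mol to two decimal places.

M = 1(40.078) + 1(32.06) + 6(15.999) + 4(1.008)

172.16 g/mol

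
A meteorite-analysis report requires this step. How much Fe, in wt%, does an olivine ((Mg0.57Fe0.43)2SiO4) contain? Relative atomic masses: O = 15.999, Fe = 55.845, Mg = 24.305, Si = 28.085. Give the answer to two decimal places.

Formula mass = 1.14·24.305 + 0.86·55.845 + 1·28.085 + 4·15.999 = 167.815 g/mol, of which 48.027 g is Fe.
So Fe makes up 48.027/167.815 = 0.2862 of the mass, i.e. 28.62%.

28.62 wt%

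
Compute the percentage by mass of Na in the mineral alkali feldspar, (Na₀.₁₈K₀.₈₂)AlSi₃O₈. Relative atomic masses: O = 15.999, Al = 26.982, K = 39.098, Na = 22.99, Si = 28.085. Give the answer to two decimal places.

1.50 wt%

Molar mass of (Na₀.₁₈K₀.₈₂)AlSi₃O₈: 0.18*22.99 + 0.82*39.098 + 1*26.982 + 3*28.085 + 8*15.999 = 275.428 g/mol.
Mass of Na per formula unit: 0.18 × 22.99 = 4.138 g.
Weight fraction Na = 4.138 / 275.428 = 0.0150.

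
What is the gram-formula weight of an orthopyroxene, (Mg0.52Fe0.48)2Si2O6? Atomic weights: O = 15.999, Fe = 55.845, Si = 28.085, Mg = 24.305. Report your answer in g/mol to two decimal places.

231.05 g/mol

The formula mass is the sum 1.04·24.305 + 0.96·55.845 + 2·28.085 + 6·15.999.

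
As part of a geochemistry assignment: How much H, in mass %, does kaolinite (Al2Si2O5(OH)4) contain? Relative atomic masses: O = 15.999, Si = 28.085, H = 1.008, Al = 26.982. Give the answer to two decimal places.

Formula mass = 2×26.982 + 2×28.085 + 9×15.999 + 4×1.008 = 258.157 g/mol, of which 4.032 g is H.
So H makes up 4.032/258.157 = 0.0156 of the mass, i.e. 1.56%.

1.56 mass %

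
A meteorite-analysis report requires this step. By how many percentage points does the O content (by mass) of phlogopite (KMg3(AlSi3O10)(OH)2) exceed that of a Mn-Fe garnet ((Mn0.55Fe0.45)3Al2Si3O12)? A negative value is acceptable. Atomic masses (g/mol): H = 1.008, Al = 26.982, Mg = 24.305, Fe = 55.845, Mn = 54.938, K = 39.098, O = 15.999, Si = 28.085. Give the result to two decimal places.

7.32 percentage points

O in KMg3(AlSi3O10)(OH)2: molar mass 417.254 g/mol; 12×15.999 = 191.988 g → 46.01 wt%.
O in (Mn0.55Fe0.45)3Al2Si3O12: molar mass 496.245 g/mol; 12×15.999 = 191.988 g → 38.69 wt%.
Difference = 46.01 − 38.69 = 7.32 percentage points.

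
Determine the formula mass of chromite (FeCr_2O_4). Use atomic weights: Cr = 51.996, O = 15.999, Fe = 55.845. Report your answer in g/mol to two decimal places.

Fe: 1 × 55.845 = 55.8450
Cr: 2 × 51.996 = 103.9920
O: 4 × 15.999 = 63.9960
Summing the contributions gives the formula mass.

223.83 g/mol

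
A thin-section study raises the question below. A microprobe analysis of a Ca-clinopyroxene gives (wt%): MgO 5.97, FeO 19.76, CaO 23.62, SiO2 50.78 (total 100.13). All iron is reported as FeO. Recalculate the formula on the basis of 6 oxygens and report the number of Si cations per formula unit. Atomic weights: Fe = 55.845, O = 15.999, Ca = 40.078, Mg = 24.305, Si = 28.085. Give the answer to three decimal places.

2.001 Si apfu

5.97 wt% MgO ÷ 40.304 g/mol = 0.14812 mol, giving 0.14812 Mg and 0.14812 O.
19.76 wt% FeO ÷ 71.844 g/mol = 0.27504 mol, giving 0.27504 Fe and 0.27504 O.
23.62 wt% CaO ÷ 56.077 g/mol = 0.42121 mol, giving 0.42121 Ca and 0.42121 O.
50.78 wt% SiO2 ÷ 60.083 g/mol = 0.84516 mol, giving 0.84516 Si and 1.69032 O.
Oxygen sums to 2.53469; scaling by 6/2.53469 = 2.36715 puts the formula on 6 O.
Si: 0.84516 × 2.36715 = 2.001 atoms per formula unit.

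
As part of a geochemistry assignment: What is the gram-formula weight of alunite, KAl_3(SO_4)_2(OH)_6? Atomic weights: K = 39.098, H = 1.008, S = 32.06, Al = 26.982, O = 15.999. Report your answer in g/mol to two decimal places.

The formula mass is the sum 1·39.098 + 3·26.982 + 2·32.06 + 14·15.999 + 6·1.008.

414.20 g/mol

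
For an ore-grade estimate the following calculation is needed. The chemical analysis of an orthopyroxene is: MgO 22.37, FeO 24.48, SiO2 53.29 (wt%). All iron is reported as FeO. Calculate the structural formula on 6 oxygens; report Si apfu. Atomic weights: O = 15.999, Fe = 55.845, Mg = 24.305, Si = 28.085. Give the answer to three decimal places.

1.993 Si apfu

MgO (M=40.304): mol = 0.55503; Mg = 0.55503, O = 0.55503.
FeO (M=71.844): mol = 0.34074; Fe = 0.34074, O = 0.34074.
SiO2 (M=60.083): mol = 0.88694; Si = 0.88694, O = 1.77388.
ΣO = 2.66965; factor = 6/ΣO = 2.24749.
Si apfu = 0.88694 × 2.24749 = 1.993.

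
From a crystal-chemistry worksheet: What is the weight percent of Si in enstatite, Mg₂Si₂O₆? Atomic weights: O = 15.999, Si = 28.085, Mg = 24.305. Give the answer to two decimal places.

27.98 weight percent

M(Mg₂Si₂O₆) = 200.774 g/mol.
Si contributes 2 × 28.085 = 56.170 g per mole.
56.170/200.774 = 0.2798 → 27.98%.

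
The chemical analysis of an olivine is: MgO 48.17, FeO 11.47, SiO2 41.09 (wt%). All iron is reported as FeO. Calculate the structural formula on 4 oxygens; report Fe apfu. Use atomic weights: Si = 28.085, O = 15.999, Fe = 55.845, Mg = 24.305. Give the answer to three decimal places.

0.235 Fe apfu

48.17 wt% MgO ÷ 40.304 g/mol = 1.19517 mol, giving 1.19517 Mg and 1.19517 O.
11.47 wt% FeO ÷ 71.844 g/mol = 0.15965 mol, giving 0.15965 Fe and 0.15965 O.
41.09 wt% SiO2 ÷ 60.083 g/mol = 0.68389 mol, giving 0.68389 Si and 1.36778 O.
Oxygen sums to 2.72260; scaling by 4/2.72260 = 1.46918 puts the formula on 4 O.
Fe: 0.15965 × 1.46918 = 0.235 atoms per formula unit.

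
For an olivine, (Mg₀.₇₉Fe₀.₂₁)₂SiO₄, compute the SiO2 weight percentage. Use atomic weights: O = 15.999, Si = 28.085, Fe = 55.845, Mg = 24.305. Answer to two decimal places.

Molar mass of (Mg₀.₇₉Fe₀.₂₁)₂SiO₄ = 1.58·24.305 + 0.42·55.845 + 1·28.085 + 4·15.999 = 153.938 g/mol.
Each formula unit contains 1 Si, equivalent to 1/1 = 1.0000 mol SiO2.
M(SiO2) = 1×28.085 + 2×15.999 = 60.083 g/mol.
Mass of SiO2 per formula unit = 1.0000 × 60.083 = 60.083 g.
SiO2 wt% = 60.083 / 153.938 × 100 = 39.03%.

39.03 wt%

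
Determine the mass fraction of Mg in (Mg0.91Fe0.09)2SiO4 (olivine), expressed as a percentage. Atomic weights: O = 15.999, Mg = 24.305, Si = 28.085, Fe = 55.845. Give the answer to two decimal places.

M((Mg0.91Fe0.09)2SiO4) = 146.368 g/mol.
Mg contributes 1.82 × 24.305 = 44.235 g per mole.
44.235/146.368 = 0.3022 → 30.22%.

30.22 mass %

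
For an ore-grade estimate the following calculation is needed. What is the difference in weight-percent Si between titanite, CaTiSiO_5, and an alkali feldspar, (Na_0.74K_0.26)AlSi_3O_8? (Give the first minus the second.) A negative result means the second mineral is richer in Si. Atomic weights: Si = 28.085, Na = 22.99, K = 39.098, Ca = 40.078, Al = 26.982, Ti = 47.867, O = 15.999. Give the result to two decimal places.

-17.30 percentage points

M(CaTiSiO_5) = 196.025 g/mol, so wt% Si = 28.085/196.025 × 100 = 14.33%.
M((Na_0.74K_0.26)AlSi_3O_8) = 266.407 g/mol, so wt% Si = 84.255/266.407 × 100 = 31.63%.
14.33 − 31.63 = -17.30 pp.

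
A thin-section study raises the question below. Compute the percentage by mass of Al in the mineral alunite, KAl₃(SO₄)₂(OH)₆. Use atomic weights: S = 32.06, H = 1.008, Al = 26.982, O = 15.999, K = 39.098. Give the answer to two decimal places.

Formula mass = 1*39.098 + 3*26.982 + 2*32.06 + 14*15.999 + 6*1.008 = 414.198 g/mol, of which 80.946 g is Al.
So Al makes up 80.946/414.198 = 0.1954 of the mass, i.e. 19.54%.

19.54 mass %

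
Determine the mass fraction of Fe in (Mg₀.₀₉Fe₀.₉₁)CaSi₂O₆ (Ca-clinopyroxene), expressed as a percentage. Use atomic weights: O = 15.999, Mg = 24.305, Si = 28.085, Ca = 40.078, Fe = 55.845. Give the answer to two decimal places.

Formula mass = 0.09·24.305 + 0.91·55.845 + 1·40.078 + 2·28.085 + 6·15.999 = 245.248 g/mol, of which 50.819 g is Fe.
So Fe makes up 50.819/245.248 = 0.2072 of the mass, i.e. 20.72%.

20.72 mass %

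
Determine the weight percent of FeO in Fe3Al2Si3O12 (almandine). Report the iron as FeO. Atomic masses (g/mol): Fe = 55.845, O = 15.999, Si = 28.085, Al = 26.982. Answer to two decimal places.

Formula mass = 497.742 g/mol.
3 Fe → 3.0000 mol FeO per formula unit; M(FeO) = 71.844, so FeO mass = 215.532 g.
215.532/497.742 × 100 = 43.30 wt%.

43.30 wt%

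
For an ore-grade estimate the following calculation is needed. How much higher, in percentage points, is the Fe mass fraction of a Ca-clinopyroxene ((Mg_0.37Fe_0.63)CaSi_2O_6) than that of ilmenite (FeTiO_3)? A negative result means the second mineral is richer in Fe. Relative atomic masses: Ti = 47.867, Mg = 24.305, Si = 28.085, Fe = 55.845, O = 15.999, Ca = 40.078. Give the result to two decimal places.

-21.93 percentage points

First mineral: 35.182 g Fe in 236.417 g formula = 14.88 wt% Fe.
Second mineral: 55.845 g Fe in 151.709 g formula = 36.81 wt% Fe.
14.88% − 36.81% gives a difference of -21.93 percentage points.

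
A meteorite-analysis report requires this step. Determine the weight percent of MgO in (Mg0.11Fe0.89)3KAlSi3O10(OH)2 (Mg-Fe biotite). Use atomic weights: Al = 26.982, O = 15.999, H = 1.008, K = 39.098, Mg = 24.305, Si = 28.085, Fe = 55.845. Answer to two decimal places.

2.65 wt%

Formula mass = 501.466 g/mol.
0.33 Mg → 0.3300 mol MgO per formula unit; M(MgO) = 40.304, so MgO mass = 13.300 g.
13.300/501.466 × 100 = 2.65 wt%.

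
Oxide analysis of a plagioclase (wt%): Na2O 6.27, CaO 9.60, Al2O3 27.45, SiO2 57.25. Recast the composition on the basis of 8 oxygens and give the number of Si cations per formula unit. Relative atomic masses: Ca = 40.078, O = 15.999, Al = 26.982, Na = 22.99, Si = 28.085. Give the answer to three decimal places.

6.27 wt% Na2O ÷ 61.979 g/mol = 0.10116 mol, giving 0.20232 Na and 0.10116 O.
9.60 wt% CaO ÷ 56.077 g/mol = 0.17119 mol, giving 0.17119 Ca and 0.17119 O.
27.45 wt% Al2O3 ÷ 101.961 g/mol = 0.26922 mol, giving 0.53844 Al and 0.80766 O.
57.25 wt% SiO2 ÷ 60.083 g/mol = 0.95285 mol, giving 0.95285 Si and 1.90570 O.
Oxygen sums to 2.98571; scaling by 8/2.98571 = 2.67943 puts the formula on 8 O.
Si: 0.95285 × 2.67943 = 2.553 atoms per formula unit.

2.553 Si apfu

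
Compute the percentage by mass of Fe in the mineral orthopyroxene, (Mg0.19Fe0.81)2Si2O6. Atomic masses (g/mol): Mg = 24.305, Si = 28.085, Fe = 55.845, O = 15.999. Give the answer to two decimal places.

35.92 weight percent

M((Mg0.19Fe0.81)2Si2O6) = 251.869 g/mol.
Fe contributes 1.62 × 55.845 = 90.469 g per mole.
90.469/251.869 = 0.3592 → 35.92%.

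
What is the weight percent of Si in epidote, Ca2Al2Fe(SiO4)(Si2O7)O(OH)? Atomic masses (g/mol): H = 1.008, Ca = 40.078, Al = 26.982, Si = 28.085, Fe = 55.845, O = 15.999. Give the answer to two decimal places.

17.44 mass %

Molar mass of Ca2Al2Fe(SiO4)(Si2O7)O(OH): 2·40.078 + 2·26.982 + 1·55.845 + 3·28.085 + 13·15.999 + 1·1.008 = 483.215 g/mol.
Mass of Si per formula unit: 3 × 28.085 = 84.255 g.
Weight fraction Si = 84.255 / 483.215 = 0.1744.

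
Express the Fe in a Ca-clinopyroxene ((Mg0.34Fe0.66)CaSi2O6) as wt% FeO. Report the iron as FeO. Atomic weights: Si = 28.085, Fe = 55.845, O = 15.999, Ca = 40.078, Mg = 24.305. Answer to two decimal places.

19.98 wt%

M((Mg0.34Fe0.66)CaSi2O6) = 237.363 g/mol; M(FeO) = 71.844 g/mol.
Moles FeO per formula unit = 0.66 Fe ÷ 1 = 0.6600.
FeO fraction = (0.6600 × 71.844) / 237.363 = 47.417/237.363 = 0.1998.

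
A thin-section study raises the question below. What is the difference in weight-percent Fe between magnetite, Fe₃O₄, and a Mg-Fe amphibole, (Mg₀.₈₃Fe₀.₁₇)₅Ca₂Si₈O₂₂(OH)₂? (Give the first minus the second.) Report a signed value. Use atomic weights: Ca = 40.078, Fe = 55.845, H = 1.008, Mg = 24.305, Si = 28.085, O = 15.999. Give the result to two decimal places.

First mineral: 167.535 g Fe in 231.531 g formula = 72.36 wt% Fe.
Second mineral: 47.468 g Fe in 839.162 g formula = 5.66 wt% Fe.
72.36% − 5.66% gives a difference of 66.70 percentage points.

66.70 percentage points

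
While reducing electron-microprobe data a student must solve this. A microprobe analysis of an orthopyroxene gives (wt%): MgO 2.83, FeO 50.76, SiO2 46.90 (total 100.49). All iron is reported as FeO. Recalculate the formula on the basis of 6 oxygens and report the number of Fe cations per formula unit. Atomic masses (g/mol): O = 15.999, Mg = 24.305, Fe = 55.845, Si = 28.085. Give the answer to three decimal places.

2.83 wt% MgO ÷ 40.304 g/mol = 0.07022 mol, giving 0.07022 Mg and 0.07022 O.
50.76 wt% FeO ÷ 71.844 g/mol = 0.70653 mol, giving 0.70653 Fe and 0.70653 O.
46.90 wt% SiO2 ÷ 60.083 g/mol = 0.78059 mol, giving 0.78059 Si and 1.56118 O.
Oxygen sums to 2.33793; scaling by 6/2.33793 = 2.56637 puts the formula on 6 O.
Fe: 0.70653 × 2.56637 = 1.813 atoms per formula unit.

1.813 Fe apfu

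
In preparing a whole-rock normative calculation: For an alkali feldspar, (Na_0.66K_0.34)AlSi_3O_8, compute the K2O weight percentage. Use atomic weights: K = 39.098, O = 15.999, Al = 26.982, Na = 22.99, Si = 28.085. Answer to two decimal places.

Formula mass = 267.696 g/mol.
0.34 K → 0.1700 mol K2O per formula unit; M(K2O) = 94.195, so K2O mass = 16.013 g.
16.013/267.696 × 100 = 5.98 wt%.

5.98 wt%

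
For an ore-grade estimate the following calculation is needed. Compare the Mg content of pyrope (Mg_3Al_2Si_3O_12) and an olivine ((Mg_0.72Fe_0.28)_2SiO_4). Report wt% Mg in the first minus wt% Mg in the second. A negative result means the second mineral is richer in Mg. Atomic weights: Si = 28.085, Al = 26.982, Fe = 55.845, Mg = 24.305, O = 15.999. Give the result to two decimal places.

M(Mg_3Al_2Si_3O_12) = 403.122 g/mol, so wt% Mg = 72.915/403.122 × 100 = 18.09%.
M((Mg_0.72Fe_0.28)_2SiO_4) = 158.353 g/mol, so wt% Mg = 34.999/158.353 × 100 = 22.10%.
18.09 − 22.10 = -4.01 pp.

-4.01 percentage points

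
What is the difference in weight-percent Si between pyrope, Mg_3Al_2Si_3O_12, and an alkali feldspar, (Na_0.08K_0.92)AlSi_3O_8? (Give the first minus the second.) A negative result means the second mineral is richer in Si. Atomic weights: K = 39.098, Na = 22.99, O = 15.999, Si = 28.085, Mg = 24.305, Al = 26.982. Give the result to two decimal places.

-9.51 percentage points

First mineral: 84.255 g Si in 403.122 g formula = 20.90 wt% Si.
Second mineral: 84.255 g Si in 277.038 g formula = 30.41 wt% Si.
20.90% − 30.41% gives a difference of -9.51 percentage points.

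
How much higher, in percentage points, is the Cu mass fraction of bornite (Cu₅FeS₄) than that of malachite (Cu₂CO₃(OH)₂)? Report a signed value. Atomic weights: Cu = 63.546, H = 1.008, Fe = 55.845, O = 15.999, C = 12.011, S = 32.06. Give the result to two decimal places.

5.84 percentage points

M(Cu₅FeS₄) = 501.815 g/mol, so wt% Cu = 317.730/501.815 × 100 = 63.32%.
M(Cu₂CO₃(OH)₂) = 221.114 g/mol, so wt% Cu = 127.092/221.114 × 100 = 57.48%.
63.32 − 57.48 = 5.84 pp.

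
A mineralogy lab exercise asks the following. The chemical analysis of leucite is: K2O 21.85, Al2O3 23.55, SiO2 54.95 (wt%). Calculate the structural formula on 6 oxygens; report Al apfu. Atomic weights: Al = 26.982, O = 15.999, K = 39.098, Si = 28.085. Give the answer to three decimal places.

1.006 Al apfu

21.85 wt% K2O ÷ 94.195 g/mol = 0.23197 mol, giving 0.46394 K and 0.23197 O.
23.55 wt% Al2O3 ÷ 101.961 g/mol = 0.23097 mol, giving 0.46194 Al and 0.69291 O.
54.95 wt% SiO2 ÷ 60.083 g/mol = 0.91457 mol, giving 0.91457 Si and 1.82914 O.
Oxygen sums to 2.75402; scaling by 6/2.75402 = 2.17863 puts the formula on 6 O.
Al: 0.46194 × 2.17863 = 1.006 atoms per formula unit.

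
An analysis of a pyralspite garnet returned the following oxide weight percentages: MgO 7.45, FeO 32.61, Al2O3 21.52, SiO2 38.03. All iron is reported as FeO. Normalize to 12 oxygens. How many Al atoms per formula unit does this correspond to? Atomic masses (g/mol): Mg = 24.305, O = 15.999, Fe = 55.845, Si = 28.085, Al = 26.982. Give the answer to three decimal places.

1.996 Al apfu

MgO: 7.45/40.304 = 0.18485 mol → 0.18485 mol Mg, 0.18485 mol O.
FeO: 32.61/71.844 = 0.45390 mol → 0.45390 mol Fe, 0.45390 mol O.
Al2O3: 21.52/101.961 = 0.21106 mol → 0.42212 mol Al, 0.63318 mol O.
SiO2: 38.03/60.083 = 0.63296 mol → 0.63296 mol Si, 1.26592 mol O.
Total oxygen = 2.53785 mol. Normalization factor = 12/2.53785 = 4.72841.
Al per 12 O = 0.42212 × 4.72841 = 1.996.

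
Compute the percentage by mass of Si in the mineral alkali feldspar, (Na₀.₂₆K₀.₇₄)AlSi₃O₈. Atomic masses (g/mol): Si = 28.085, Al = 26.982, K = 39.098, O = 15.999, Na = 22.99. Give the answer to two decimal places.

30.73 mass %

M((Na₀.₂₆K₀.₇₄)AlSi₃O₈) = 274.139 g/mol.
Si contributes 3 × 28.085 = 84.255 g per mole.
84.255/274.139 = 0.3073 → 30.73%.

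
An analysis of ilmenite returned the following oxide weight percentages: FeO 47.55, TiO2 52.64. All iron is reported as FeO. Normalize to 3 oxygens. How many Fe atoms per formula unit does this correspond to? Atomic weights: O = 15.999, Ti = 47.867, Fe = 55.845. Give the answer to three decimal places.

FeO (M=71.844): mol = 0.66185; Fe = 0.66185, O = 0.66185.
TiO2 (M=79.865): mol = 0.65911; Ti = 0.65911, O = 1.31822.
ΣO = 1.98007; factor = 3/ΣO = 1.51510.
Fe apfu = 0.66185 × 1.51510 = 1.003.

1.003 Fe apfu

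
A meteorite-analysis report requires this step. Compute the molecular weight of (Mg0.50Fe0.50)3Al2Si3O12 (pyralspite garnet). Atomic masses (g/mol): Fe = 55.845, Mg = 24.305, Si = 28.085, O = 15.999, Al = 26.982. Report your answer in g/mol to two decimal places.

The formula mass is the sum 1.50·24.305 + 1.50·55.845 + 2·26.982 + 3·28.085 + 12·15.999.

450.43 g/mol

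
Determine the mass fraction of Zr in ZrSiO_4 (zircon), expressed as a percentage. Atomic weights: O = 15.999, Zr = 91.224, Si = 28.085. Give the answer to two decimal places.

49.77 weight percent

Molar mass of ZrSiO_4: 1·91.224 + 1·28.085 + 4·15.999 = 183.305 g/mol.
Mass of Zr per formula unit: 1 × 91.224 = 91.224 g.
Weight fraction Zr = 91.224 / 183.305 = 0.4977.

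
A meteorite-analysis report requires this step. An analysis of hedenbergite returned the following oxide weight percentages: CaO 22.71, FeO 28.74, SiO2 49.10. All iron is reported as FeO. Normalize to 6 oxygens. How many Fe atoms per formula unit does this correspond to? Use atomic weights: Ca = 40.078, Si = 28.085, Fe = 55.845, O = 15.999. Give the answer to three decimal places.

CaO (M=56.077): mol = 0.40498; Ca = 0.40498, O = 0.40498.
FeO (M=71.844): mol = 0.40003; Fe = 0.40003, O = 0.40003.
SiO2 (M=60.083): mol = 0.81720; Si = 0.81720, O = 1.63440.
ΣO = 2.43941; factor = 6/ΣO = 2.45961.
Fe apfu = 0.40003 × 2.45961 = 0.984.

0.984 Fe apfu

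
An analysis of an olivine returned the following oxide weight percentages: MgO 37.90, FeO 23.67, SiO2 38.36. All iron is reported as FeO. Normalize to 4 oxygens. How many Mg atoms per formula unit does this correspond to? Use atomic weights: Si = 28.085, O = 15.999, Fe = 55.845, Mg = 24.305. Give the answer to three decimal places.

1.477 Mg apfu

37.90 wt% MgO ÷ 40.304 g/mol = 0.94035 mol, giving 0.94035 Mg and 0.94035 O.
23.67 wt% FeO ÷ 71.844 g/mol = 0.32946 mol, giving 0.32946 Fe and 0.32946 O.
38.36 wt% SiO2 ÷ 60.083 g/mol = 0.63845 mol, giving 0.63845 Si and 1.27690 O.
Oxygen sums to 2.54671; scaling by 4/2.54671 = 1.57065 puts the formula on 4 O.
Mg: 0.94035 × 1.57065 = 1.477 atoms per formula unit.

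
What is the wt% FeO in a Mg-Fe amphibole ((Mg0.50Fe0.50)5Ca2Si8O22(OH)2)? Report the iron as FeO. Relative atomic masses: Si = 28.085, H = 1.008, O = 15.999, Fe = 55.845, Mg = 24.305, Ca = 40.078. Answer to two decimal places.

20.15 wt%

Molar mass of (Mg0.50Fe0.50)5Ca2Si8O22(OH)2 = 2.50×24.305 + 2.50×55.845 + 2×40.078 + 8×28.085 + 24×15.999 + 2×1.008 = 891.203 g/mol.
Each formula unit contains 2.50 Fe, equivalent to 2.50/1 = 2.5000 mol FeO.
M(FeO) = 1×55.845 + 1×15.999 = 71.844 g/mol.
Mass of FeO per formula unit = 2.5000 × 71.844 = 179.610 g.
FeO wt% = 179.610 / 891.203 × 100 = 20.15%.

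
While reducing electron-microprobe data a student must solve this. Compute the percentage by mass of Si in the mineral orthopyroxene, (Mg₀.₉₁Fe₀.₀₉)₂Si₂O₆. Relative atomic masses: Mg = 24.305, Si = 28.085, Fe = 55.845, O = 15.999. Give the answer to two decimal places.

Formula mass = 1.82×24.305 + 0.18×55.845 + 2×28.085 + 6×15.999 = 206.451 g/mol, of which 56.170 g is Si.
So Si makes up 56.170/206.451 = 0.2721 of the mass, i.e. 27.21%.

27.21 wt%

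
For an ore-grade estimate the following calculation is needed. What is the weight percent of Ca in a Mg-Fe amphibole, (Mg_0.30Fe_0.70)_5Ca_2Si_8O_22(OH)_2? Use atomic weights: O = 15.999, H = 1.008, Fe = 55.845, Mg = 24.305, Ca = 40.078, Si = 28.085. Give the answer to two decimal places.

M((Mg_0.30Fe_0.70)_5Ca_2Si_8O_22(OH)_2) = 922.743 g/mol.
Ca contributes 2 × 40.078 = 80.156 g per mole.
80.156/922.743 = 0.0869 → 8.69%.

8.69 mass %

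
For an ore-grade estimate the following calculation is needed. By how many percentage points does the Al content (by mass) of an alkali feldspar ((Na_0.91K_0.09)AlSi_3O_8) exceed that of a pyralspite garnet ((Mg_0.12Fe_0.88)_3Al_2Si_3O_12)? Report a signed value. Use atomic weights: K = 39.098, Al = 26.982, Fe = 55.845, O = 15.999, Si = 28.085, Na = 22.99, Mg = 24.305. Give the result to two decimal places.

First mineral: 26.982 g Al in 263.669 g formula = 10.23 wt% Al.
Second mineral: 53.964 g Al in 486.388 g formula = 11.09 wt% Al.
10.23% − 11.09% gives a difference of -0.86 percentage points.

-0.86 percentage points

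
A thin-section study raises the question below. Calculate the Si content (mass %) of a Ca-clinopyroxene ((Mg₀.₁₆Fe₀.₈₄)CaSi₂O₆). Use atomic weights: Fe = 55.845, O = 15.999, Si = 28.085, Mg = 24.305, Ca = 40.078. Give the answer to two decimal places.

M((Mg₀.₁₆Fe₀.₈₄)CaSi₂O₆) = 243.041 g/mol.
Si contributes 2 × 28.085 = 56.170 g per mole.
56.170/243.041 = 0.2311 → 23.11%.

23.11 mass %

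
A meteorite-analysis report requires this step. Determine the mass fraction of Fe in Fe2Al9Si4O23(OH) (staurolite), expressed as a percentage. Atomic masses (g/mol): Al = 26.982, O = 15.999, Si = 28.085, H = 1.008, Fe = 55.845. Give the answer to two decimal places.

13.11 wt%

Molar mass of Fe2Al9Si4O23(OH): 2*55.845 + 9*26.982 + 4*28.085 + 24*15.999 + 1*1.008 = 851.852 g/mol.
Mass of Fe per formula unit: 2 × 55.845 = 111.690 g.
Weight fraction Fe = 111.690 / 851.852 = 0.1311.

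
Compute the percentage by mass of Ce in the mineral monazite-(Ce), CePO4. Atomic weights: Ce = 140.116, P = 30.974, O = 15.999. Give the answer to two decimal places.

M(CePO4) = 235.086 g/mol.
Ce contributes 1 × 140.116 = 140.116 g per mole.
140.116/235.086 = 0.5960 → 59.60%.

59.60 wt%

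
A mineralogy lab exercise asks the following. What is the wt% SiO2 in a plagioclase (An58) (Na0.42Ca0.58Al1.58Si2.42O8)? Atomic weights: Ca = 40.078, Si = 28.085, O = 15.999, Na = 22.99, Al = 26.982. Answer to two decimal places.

53.56 wt%

Formula mass = 271.490 g/mol.
2.42 Si → 2.4200 mol SiO2 per formula unit; M(SiO2) = 60.083, so SiO2 mass = 145.401 g.
145.401/271.490 × 100 = 53.56 wt%.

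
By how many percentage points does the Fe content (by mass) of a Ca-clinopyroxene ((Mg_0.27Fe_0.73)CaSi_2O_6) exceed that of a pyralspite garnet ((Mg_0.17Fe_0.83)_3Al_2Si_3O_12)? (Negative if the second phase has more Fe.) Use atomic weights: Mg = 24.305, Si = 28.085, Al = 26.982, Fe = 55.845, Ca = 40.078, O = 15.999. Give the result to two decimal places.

M((Mg_0.27Fe_0.73)CaSi_2O_6) = 239.571 g/mol, so wt% Fe = 40.767/239.571 × 100 = 17.02%.
M((Mg_0.17Fe_0.83)_3Al_2Si_3O_12) = 481.657 g/mol, so wt% Fe = 139.054/481.657 × 100 = 28.87%.
17.02 − 28.87 = -11.85 pp.

-11.85 percentage points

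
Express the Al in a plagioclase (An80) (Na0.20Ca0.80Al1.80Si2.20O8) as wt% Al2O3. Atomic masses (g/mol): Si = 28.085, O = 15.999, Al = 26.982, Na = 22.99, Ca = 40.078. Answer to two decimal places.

33.37 wt%

M(Na0.20Ca0.80Al1.80Si2.20O8) = 275.007 g/mol; M(Al2O3) = 101.961 g/mol.
Moles Al2O3 per formula unit = 1.80 Al ÷ 2 = 0.9000.
Al2O3 fraction = (0.9000 × 101.961) / 275.007 = 91.765/275.007 = 0.3337.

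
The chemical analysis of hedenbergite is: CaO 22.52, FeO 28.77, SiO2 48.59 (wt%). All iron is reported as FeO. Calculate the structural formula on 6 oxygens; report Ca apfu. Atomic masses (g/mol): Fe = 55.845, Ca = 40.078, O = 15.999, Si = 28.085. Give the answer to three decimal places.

0.996 Ca apfu

22.52 wt% CaO ÷ 56.077 g/mol = 0.40159 mol, giving 0.40159 Ca and 0.40159 O.
28.77 wt% FeO ÷ 71.844 g/mol = 0.40045 mol, giving 0.40045 Fe and 0.40045 O.
48.59 wt% SiO2 ÷ 60.083 g/mol = 0.80871 mol, giving 0.80871 Si and 1.61742 O.
Oxygen sums to 2.41946; scaling by 6/2.41946 = 2.47989 puts the formula on 6 O.
Ca: 0.40159 × 2.47989 = 0.996 atoms per formula unit.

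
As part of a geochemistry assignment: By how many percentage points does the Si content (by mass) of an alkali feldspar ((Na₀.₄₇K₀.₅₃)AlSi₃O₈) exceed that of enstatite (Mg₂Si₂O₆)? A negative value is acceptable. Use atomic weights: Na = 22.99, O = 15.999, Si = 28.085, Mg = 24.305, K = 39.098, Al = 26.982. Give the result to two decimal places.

3.14 percentage points

First mineral: 84.255 g Si in 270.756 g formula = 31.12 wt% Si.
Second mineral: 56.170 g Si in 200.774 g formula = 27.98 wt% Si.
31.12% − 27.98% gives a difference of 3.14 percentage points.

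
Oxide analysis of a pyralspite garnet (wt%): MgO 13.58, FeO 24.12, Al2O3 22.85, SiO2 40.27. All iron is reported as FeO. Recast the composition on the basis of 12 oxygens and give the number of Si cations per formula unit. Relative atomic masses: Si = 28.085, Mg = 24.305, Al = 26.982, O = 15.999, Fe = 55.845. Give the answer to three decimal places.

2.995 Si apfu

MgO: 13.58/40.304 = 0.33694 mol → 0.33694 mol Mg, 0.33694 mol O.
FeO: 24.12/71.844 = 0.33573 mol → 0.33573 mol Fe, 0.33573 mol O.
Al2O3: 22.85/101.961 = 0.22411 mol → 0.44822 mol Al, 0.67233 mol O.
SiO2: 40.27/60.083 = 0.67024 mol → 0.67024 mol Si, 1.34048 mol O.
Total oxygen = 2.68548 mol. Normalization factor = 12/2.68548 = 4.46847.
Si per 12 O = 0.67024 × 4.46847 = 2.995.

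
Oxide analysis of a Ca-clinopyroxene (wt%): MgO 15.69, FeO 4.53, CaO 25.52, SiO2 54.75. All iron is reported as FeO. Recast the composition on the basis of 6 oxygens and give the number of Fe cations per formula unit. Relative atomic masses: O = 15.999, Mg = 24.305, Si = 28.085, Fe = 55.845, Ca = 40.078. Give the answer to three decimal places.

MgO (M=40.304): mol = 0.38929; Mg = 0.38929, O = 0.38929.
FeO (M=71.844): mol = 0.06305; Fe = 0.06305, O = 0.06305.
CaO (M=56.077): mol = 0.45509; Ca = 0.45509, O = 0.45509.
SiO2 (M=60.083): mol = 0.91124; Si = 0.91124, O = 1.82248.
ΣO = 2.72991; factor = 6/ΣO = 2.19787.
Fe apfu = 0.06305 × 2.19787 = 0.139.

0.139 Fe apfu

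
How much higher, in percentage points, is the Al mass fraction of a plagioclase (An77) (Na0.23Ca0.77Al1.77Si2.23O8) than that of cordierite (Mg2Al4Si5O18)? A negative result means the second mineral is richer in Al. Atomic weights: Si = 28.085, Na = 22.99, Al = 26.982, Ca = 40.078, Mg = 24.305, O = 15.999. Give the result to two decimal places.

M(Na0.23Ca0.77Al1.77Si2.23O8) = 274.527 g/mol, so wt% Al = 47.758/274.527 × 100 = 17.40%.
M(Mg2Al4Si5O18) = 584.945 g/mol, so wt% Al = 107.928/584.945 × 100 = 18.45%.
17.40 − 18.45 = -1.05 pp.

-1.05 percentage points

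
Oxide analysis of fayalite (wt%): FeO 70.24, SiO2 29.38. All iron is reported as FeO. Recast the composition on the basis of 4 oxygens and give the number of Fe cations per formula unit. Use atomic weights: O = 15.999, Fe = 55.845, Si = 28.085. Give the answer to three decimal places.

FeO: 70.24/71.844 = 0.97767 mol → 0.97767 mol Fe, 0.97767 mol O.
SiO2: 29.38/60.083 = 0.48899 mol → 0.48899 mol Si, 0.97798 mol O.
Total oxygen = 1.95565 mol. Normalization factor = 4/1.95565 = 2.04536.
Fe per 4 O = 0.97767 × 2.04536 = 2.000.

2.000 Fe apfu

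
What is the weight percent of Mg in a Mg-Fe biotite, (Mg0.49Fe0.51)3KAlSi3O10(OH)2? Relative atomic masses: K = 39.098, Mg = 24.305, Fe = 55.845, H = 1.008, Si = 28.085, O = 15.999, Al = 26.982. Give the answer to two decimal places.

Molar mass of (Mg0.49Fe0.51)3KAlSi3O10(OH)2: 1.47*24.305 + 1.53*55.845 + 1*39.098 + 1*26.982 + 3*28.085 + 12*15.999 + 2*1.008 = 465.510 g/mol.
Mass of Mg per formula unit: 1.47 × 24.305 = 35.728 g.
Weight fraction Mg = 35.728 / 465.510 = 0.0768.

7.68 mass %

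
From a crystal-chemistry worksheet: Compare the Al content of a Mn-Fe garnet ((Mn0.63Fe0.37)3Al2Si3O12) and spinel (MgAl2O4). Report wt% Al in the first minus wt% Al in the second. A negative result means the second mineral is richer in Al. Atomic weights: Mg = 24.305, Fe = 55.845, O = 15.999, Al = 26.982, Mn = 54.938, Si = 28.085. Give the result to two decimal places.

M((Mn0.63Fe0.37)3Al2Si3O12) = 496.028 g/mol, so wt% Al = 53.964/496.028 × 100 = 10.88%.
M(MgAl2O4) = 142.265 g/mol, so wt% Al = 53.964/142.265 × 100 = 37.93%.
10.88 − 37.93 = -27.05 pp.

-27.05 percentage points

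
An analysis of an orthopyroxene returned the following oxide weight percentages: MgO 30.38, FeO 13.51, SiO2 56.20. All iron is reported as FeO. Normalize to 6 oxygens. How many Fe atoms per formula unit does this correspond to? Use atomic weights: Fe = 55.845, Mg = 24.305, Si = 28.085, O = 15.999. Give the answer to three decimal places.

MgO (M=40.304): mol = 0.75377; Mg = 0.75377, O = 0.75377.
FeO (M=71.844): mol = 0.18805; Fe = 0.18805, O = 0.18805.
SiO2 (M=60.083): mol = 0.93537; Si = 0.93537, O = 1.87074.
ΣO = 2.81256; factor = 6/ΣO = 2.13329.
Fe apfu = 0.18805 × 2.13329 = 0.401.

0.401 Fe apfu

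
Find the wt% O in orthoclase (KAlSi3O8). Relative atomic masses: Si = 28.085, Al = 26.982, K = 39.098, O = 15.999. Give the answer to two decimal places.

45.99 weight percent

M(KAlSi3O8) = 278.327 g/mol.
O contributes 8 × 15.999 = 127.992 g per mole.
127.992/278.327 = 0.4599 → 45.99%.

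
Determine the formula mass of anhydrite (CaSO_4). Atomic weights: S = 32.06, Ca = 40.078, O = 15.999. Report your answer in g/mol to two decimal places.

Ca: 1 × 40.078 = 40.0780
S: 1 × 32.06 = 32.0600
O: 4 × 15.999 = 63.9960
Summing the contributions gives the formula mass.

136.13 g/mol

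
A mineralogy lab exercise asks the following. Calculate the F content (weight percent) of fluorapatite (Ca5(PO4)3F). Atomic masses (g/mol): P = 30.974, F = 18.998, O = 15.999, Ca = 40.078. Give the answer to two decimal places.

3.77 weight percent

M(Ca5(PO4)3F) = 504.298 g/mol.
F contributes 1 × 18.998 = 18.998 g per mole.
18.998/504.298 = 0.0377 → 3.77%.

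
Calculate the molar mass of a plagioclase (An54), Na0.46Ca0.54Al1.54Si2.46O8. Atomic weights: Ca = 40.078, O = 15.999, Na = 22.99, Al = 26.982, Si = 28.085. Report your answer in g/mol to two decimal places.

270.85 g/mol

Na: 0.46 × 22.99 = 10.5754
Ca: 0.54 × 40.078 = 21.6421
Al: 1.54 × 26.982 = 41.5523
Si: 2.46 × 28.085 = 69.0891
O: 8 × 15.999 = 127.9920
Summing the contributions gives the formula mass.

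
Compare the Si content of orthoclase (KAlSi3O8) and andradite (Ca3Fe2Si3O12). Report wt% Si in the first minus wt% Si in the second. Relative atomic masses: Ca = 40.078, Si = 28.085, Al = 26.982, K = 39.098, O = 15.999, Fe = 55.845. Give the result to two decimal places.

13.69 percentage points

Si in KAlSi3O8: molar mass 278.327 g/mol; 3×28.085 = 84.255 g → 30.27 wt%.
Si in Ca3Fe2Si3O12: molar mass 508.167 g/mol; 3×28.085 = 84.255 g → 16.58 wt%.
Difference = 30.27 − 16.58 = 13.69 percentage points.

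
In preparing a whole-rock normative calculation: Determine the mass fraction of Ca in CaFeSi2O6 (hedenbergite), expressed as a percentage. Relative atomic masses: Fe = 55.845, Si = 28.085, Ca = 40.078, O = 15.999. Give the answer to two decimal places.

Molar mass of CaFeSi2O6: 1·40.078 + 1·55.845 + 2·28.085 + 6·15.999 = 248.087 g/mol.
Mass of Ca per formula unit: 1 × 40.078 = 40.078 g.
Weight fraction Ca = 40.078 / 248.087 = 0.1615.

16.15 mass %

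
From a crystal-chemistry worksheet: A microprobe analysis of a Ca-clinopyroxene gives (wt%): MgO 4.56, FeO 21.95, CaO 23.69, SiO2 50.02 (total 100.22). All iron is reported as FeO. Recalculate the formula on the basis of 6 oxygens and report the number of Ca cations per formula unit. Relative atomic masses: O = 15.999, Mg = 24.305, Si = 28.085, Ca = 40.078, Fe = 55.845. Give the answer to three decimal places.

MgO (M=40.304): mol = 0.11314; Mg = 0.11314, O = 0.11314.
FeO (M=71.844): mol = 0.30552; Fe = 0.30552, O = 0.30552.
CaO (M=56.077): mol = 0.42245; Ca = 0.42245, O = 0.42245.
SiO2 (M=60.083): mol = 0.83252; Si = 0.83252, O = 1.66504.
ΣO = 2.50615; factor = 6/ΣO = 2.39411.
Ca apfu = 0.42245 × 2.39411 = 1.011.

1.011 Ca apfu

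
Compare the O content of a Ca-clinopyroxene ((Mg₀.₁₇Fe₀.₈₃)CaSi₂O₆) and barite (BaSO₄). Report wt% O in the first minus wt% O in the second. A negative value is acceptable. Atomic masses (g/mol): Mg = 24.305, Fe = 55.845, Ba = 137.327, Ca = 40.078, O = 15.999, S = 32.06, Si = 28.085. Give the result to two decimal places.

12.13 percentage points

M((Mg₀.₁₇Fe₀.₈₃)CaSi₂O₆) = 242.725 g/mol, so wt% O = 95.994/242.725 × 100 = 39.55%.
M(BaSO₄) = 233.383 g/mol, so wt% O = 63.996/233.383 × 100 = 27.42%.
39.55 − 27.42 = 12.13 pp.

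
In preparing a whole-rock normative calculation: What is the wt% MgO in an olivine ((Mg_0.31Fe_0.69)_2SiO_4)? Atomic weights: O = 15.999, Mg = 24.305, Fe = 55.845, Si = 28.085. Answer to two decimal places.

M((Mg_0.31Fe_0.69)_2SiO_4) = 184.216 g/mol; M(MgO) = 40.304 g/mol.
Moles MgO per formula unit = 0.62 Mg ÷ 1 = 0.6200.
MgO fraction = (0.6200 × 40.304) / 184.216 = 24.988/184.216 = 0.1356.

13.56 wt%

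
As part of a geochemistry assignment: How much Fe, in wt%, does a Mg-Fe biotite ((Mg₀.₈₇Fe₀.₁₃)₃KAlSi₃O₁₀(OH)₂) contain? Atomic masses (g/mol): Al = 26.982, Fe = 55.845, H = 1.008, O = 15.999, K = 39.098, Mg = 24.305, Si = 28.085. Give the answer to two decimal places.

5.07 wt%

M((Mg₀.₈₇Fe₀.₁₃)₃KAlSi₃O₁₀(OH)₂) = 429.555 g/mol.
Fe contributes 0.39 × 55.845 = 21.780 g per mole.
21.780/429.555 = 0.0507 → 5.07%.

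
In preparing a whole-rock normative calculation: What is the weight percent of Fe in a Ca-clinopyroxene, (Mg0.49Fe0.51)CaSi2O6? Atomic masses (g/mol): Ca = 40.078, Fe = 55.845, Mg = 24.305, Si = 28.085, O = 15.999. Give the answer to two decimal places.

M((Mg0.49Fe0.51)CaSi2O6) = 232.632 g/mol.
Fe contributes 0.51 × 55.845 = 28.481 g per mole.
28.481/232.632 = 0.1224 → 12.24%.

12.24 weight percent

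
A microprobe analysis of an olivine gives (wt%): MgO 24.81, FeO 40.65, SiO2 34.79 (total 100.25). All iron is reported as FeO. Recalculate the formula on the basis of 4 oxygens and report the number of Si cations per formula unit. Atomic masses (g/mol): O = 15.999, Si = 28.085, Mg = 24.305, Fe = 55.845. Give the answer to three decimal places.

0.990 Si apfu

MgO (M=40.304): mol = 0.61557; Mg = 0.61557, O = 0.61557.
FeO (M=71.844): mol = 0.56581; Fe = 0.56581, O = 0.56581.
SiO2 (M=60.083): mol = 0.57903; Si = 0.57903, O = 1.15806.
ΣO = 2.33944; factor = 4/ΣO = 1.70981.
Si apfu = 0.57903 × 1.70981 = 0.990.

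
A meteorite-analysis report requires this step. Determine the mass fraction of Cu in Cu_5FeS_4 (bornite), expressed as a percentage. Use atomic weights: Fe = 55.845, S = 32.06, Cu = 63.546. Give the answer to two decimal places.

63.32 weight percent

Formula mass = 5·63.546 + 1·55.845 + 4·32.06 = 501.815 g/mol, of which 317.730 g is Cu.
So Cu makes up 317.730/501.815 = 0.6332 of the mass, i.e. 63.32%.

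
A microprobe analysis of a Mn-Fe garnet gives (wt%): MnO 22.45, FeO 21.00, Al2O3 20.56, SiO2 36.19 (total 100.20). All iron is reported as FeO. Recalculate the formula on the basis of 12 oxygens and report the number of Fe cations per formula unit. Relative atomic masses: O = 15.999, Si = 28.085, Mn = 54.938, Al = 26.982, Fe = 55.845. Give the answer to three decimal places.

MnO: 22.45/70.937 = 0.31648 mol → 0.31648 mol Mn, 0.31648 mol O.
FeO: 21.00/71.844 = 0.29230 mol → 0.29230 mol Fe, 0.29230 mol O.
Al2O3: 20.56/101.961 = 0.20165 mol → 0.40330 mol Al, 0.60495 mol O.
SiO2: 36.19/60.083 = 0.60233 mol → 0.60233 mol Si, 1.20466 mol O.
Total oxygen = 2.41839 mol. Normalization factor = 12/2.41839 = 4.96198.
Fe per 12 O = 0.29230 × 4.96198 = 1.450.

1.450 Fe apfu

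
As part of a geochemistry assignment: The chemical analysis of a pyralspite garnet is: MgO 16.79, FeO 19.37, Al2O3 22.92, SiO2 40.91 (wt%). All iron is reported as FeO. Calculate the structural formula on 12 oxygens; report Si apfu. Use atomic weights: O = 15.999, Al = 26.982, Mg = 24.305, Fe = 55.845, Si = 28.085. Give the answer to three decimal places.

16.79 wt% MgO ÷ 40.304 g/mol = 0.41658 mol, giving 0.41658 Mg and 0.41658 O.
19.37 wt% FeO ÷ 71.844 g/mol = 0.26961 mol, giving 0.26961 Fe and 0.26961 O.
22.92 wt% Al2O3 ÷ 101.961 g/mol = 0.22479 mol, giving 0.44958 Al and 0.67437 O.
40.91 wt% SiO2 ÷ 60.083 g/mol = 0.68089 mol, giving 0.68089 Si and 1.36178 O.
Oxygen sums to 2.72234; scaling by 12/2.72234 = 4.40797 puts the formula on 12 O.
Si: 0.68089 × 4.40797 = 3.001 atoms per formula unit.

3.001 Si apfu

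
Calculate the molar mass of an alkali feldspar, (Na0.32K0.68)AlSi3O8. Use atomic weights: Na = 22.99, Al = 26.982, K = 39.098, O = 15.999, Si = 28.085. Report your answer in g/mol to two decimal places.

273.17 g/mol

Na: 0.32 × 22.99 = 7.3568
K: 0.68 × 39.098 = 26.5866
Al: 1 × 26.982 = 26.9820
Si: 3 × 28.085 = 84.2550
O: 8 × 15.999 = 127.9920
Summing the contributions gives the formula mass.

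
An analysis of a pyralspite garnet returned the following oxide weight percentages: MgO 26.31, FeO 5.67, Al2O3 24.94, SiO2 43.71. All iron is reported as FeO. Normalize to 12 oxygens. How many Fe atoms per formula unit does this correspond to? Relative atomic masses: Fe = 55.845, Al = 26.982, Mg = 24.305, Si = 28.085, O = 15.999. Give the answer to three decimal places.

MgO (M=40.304): mol = 0.65279; Mg = 0.65279, O = 0.65279.
FeO (M=71.844): mol = 0.07892; Fe = 0.07892, O = 0.07892.
Al2O3 (M=101.961): mol = 0.24460; Al = 0.48920, O = 0.73380.
SiO2 (M=60.083): mol = 0.72749; Si = 0.72749, O = 1.45498.
ΣO = 2.92049; factor = 12/ΣO = 4.10890.
Fe apfu = 0.07892 × 4.10890 = 0.324.

0.324 Fe apfu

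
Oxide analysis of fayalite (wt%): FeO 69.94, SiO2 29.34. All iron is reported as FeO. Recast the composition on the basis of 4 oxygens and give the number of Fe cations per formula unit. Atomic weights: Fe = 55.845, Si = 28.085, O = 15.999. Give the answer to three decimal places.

69.94 wt% FeO ÷ 71.844 g/mol = 0.97350 mol, giving 0.97350 Fe and 0.97350 O.
29.34 wt% SiO2 ÷ 60.083 g/mol = 0.48832 mol, giving 0.48832 Si and 0.97664 O.
Oxygen sums to 1.95014; scaling by 4/1.95014 = 2.05113 puts the formula on 4 O.
Fe: 0.97350 × 2.05113 = 1.997 atoms per formula unit.

1.997 Fe apfu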